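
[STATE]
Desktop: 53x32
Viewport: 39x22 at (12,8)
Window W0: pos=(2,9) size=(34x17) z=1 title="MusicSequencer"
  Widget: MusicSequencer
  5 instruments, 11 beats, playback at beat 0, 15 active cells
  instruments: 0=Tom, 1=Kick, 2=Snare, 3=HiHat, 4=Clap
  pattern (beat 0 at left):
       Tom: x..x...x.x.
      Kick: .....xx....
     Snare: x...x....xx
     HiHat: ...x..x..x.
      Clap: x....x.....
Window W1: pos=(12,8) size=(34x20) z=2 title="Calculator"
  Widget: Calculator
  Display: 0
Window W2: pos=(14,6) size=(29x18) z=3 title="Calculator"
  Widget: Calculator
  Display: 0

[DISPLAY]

┏━┠───────────────────────────┨━━┓     
┃ ┃                          0┃  ┃     
┠─┃┌───┬───┬───┬───┐          ┃──┨     
┃ ┃│ 7 │ 8 │ 9 │ ÷ │          ┃ 0┃     
┃┌┃├───┼───┼───┼───┤          ┃  ┃     
┃│┃│ 4 │ 5 │ 6 │ × │          ┃  ┃     
┃├┃├───┼───┼───┼───┤          ┃  ┃     
┃│┃│ 1 │ 2 │ 3 │ - │          ┃  ┃     
┃├┃├───┼───┼───┼───┤          ┃  ┃     
┃│┃│ 0 │ . │ = │ + │          ┃  ┃     
┃├┃├───┼───┼───┼───┤          ┃  ┃     
┃│┃│ C │ MC│ MR│ M+│          ┃  ┃     
┃├┃└───┴───┴───┴───┘          ┃  ┃     
┃│┃                           ┃  ┃     
┃└┃                           ┃  ┃     
┃ ┗━━━━━━━━━━━━━━━━━━━━━━━━━━━┛  ┃     
┃                                ┃     
┃                                ┃     
┃                                ┃     
┗━━━━━━━━━━━━━━━━━━━━━━━━━━━━━━━━┛     
                                       
                                       


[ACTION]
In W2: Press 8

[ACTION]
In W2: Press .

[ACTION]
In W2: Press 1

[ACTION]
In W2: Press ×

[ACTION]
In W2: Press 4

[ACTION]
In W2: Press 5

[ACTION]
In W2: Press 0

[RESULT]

┏━┠───────────────────────────┨━━┓     
┃ ┃                        450┃  ┃     
┠─┃┌───┬───┬───┬───┐          ┃──┨     
┃ ┃│ 7 │ 8 │ 9 │ ÷ │          ┃ 0┃     
┃┌┃├───┼───┼───┼───┤          ┃  ┃     
┃│┃│ 4 │ 5 │ 6 │ × │          ┃  ┃     
┃├┃├───┼───┼───┼───┤          ┃  ┃     
┃│┃│ 1 │ 2 │ 3 │ - │          ┃  ┃     
┃├┃├───┼───┼───┼───┤          ┃  ┃     
┃│┃│ 0 │ . │ = │ + │          ┃  ┃     
┃├┃├───┼───┼───┼───┤          ┃  ┃     
┃│┃│ C │ MC│ MR│ M+│          ┃  ┃     
┃├┃└───┴───┴───┴───┘          ┃  ┃     
┃│┃                           ┃  ┃     
┃└┃                           ┃  ┃     
┃ ┗━━━━━━━━━━━━━━━━━━━━━━━━━━━┛  ┃     
┃                                ┃     
┃                                ┃     
┃                                ┃     
┗━━━━━━━━━━━━━━━━━━━━━━━━━━━━━━━━┛     
                                       
                                       


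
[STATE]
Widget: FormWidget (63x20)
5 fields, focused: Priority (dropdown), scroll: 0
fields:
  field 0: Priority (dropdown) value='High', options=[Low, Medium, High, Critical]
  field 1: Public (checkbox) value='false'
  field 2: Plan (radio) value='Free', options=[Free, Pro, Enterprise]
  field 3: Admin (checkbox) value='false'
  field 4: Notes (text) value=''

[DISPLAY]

> Priority:   [High                                          ▼]
  Public:     [ ]                                              
  Plan:       (●) Free  ( ) Pro  ( ) Enterprise                
  Admin:      [ ]                                              
  Notes:      [                                               ]
                                                               
                                                               
                                                               
                                                               
                                                               
                                                               
                                                               
                                                               
                                                               
                                                               
                                                               
                                                               
                                                               
                                                               
                                                               


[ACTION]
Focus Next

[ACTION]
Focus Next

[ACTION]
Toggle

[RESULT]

  Priority:   [High                                          ▼]
  Public:     [ ]                                              
> Plan:       (●) Free  ( ) Pro  ( ) Enterprise                
  Admin:      [ ]                                              
  Notes:      [                                               ]
                                                               
                                                               
                                                               
                                                               
                                                               
                                                               
                                                               
                                                               
                                                               
                                                               
                                                               
                                                               
                                                               
                                                               
                                                               


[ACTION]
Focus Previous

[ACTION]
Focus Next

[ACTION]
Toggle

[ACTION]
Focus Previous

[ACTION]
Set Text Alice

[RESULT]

  Priority:   [High                                          ▼]
> Public:     [ ]                                              
  Plan:       (●) Free  ( ) Pro  ( ) Enterprise                
  Admin:      [ ]                                              
  Notes:      [                                               ]
                                                               
                                                               
                                                               
                                                               
                                                               
                                                               
                                                               
                                                               
                                                               
                                                               
                                                               
                                                               
                                                               
                                                               
                                                               


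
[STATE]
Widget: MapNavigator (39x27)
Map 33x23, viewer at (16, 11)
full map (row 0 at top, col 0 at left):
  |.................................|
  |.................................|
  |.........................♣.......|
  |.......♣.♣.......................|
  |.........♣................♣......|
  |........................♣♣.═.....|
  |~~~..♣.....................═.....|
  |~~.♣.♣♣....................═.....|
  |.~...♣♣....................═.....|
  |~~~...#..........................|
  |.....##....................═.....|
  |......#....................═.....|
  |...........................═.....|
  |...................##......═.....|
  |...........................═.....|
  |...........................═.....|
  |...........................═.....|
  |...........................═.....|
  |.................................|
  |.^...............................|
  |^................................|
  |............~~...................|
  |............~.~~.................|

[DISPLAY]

                                       
                                       
   .................................   
   .................................   
   .........................♣.......   
   .......♣.♣.......................   
   .........♣................♣......   
   ........................♣♣.═.....   
   ~~~..♣.....................═.....   
   ~~.♣.♣♣....................═.....   
   .~...♣♣....................═.....   
   ~~~...#..........................   
   .....##....................═.....   
   ......#.........@..........═.....   
   ...........................═.....   
   ...................##......═.....   
   ...........................═.....   
   ...........................═.....   
   ...........................═.....   
   ...........................═.....   
   .................................   
   .^...............................   
   ^................................   
   ............~~...................   
   ............~.~~.................   
                                       
                                       


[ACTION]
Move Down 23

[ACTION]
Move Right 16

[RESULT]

....................                   
..............═.....                   
..............═.....                   
..............═.....                   
......##......═.....                   
..............═.....                   
..............═.....                   
..............═.....                   
..............═.....                   
....................                   
....................                   
....................                   
~...................                   
.~~................@                   
                                       
                                       
                                       
                                       
                                       
                                       
                                       
                                       
                                       
                                       
                                       
                                       
                                       


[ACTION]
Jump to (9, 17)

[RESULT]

          .........♣................♣..
          ........................♣♣.═.
          ~~~..♣.....................═.
          ~~.♣.♣♣....................═.
          .~...♣♣....................═.
          ~~~...#......................
          .....##....................═.
          ......#....................═.
          ...........................═.
          ...................##......═.
          ...........................═.
          ...........................═.
          ...........................═.
          .........@.................═.
          .............................
          .^...........................
          ^............................
          ............~~...............
          ............~.~~.............
                                       
                                       
                                       
                                       
                                       
                                       
                                       
                                       


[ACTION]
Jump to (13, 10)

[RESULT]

                                       
                                       
                                       
      .................................
      .................................
      .........................♣.......
      .......♣.♣.......................
      .........♣................♣......
      ........................♣♣.═.....
      ~~~..♣.....................═.....
      ~~.♣.♣♣....................═.....
      .~...♣♣....................═.....
      ~~~...#..........................
      .....##......@.............═.....
      ......#....................═.....
      ...........................═.....
      ...................##......═.....
      ...........................═.....
      ...........................═.....
      ...........................═.....
      ...........................═.....
      .................................
      .^...............................
      ^................................
      ............~~...................
      ............~.~~.................
                                       


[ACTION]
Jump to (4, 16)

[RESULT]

               .......♣.♣..............
               .........♣..............
               ........................
               ~~~..♣..................
               ~~.♣.♣♣.................
               .~...♣♣.................
               ~~~...#.................
               .....##.................
               ......#.................
               ........................
               ...................##...
               ........................
               ........................
               ....@...................
               ........................
               ........................
               .^......................
               ^.......................
               ............~~..........
               ............~.~~........
                                       
                                       
                                       
                                       
                                       
                                       
                                       


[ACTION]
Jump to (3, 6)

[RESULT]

                                       
                                       
                                       
                                       
                                       
                                       
                                       
                .......................
                .......................
                .......................
                .......♣.♣.............
                .........♣.............
                .......................
                ~~~@.♣.................
                ~~.♣.♣♣................
                .~...♣♣................
                ~~~...#................
                .....##................
                ......#................
                .......................
                ...................##..
                .......................
                .......................
                .......................
                .......................
                .......................
                .^.....................


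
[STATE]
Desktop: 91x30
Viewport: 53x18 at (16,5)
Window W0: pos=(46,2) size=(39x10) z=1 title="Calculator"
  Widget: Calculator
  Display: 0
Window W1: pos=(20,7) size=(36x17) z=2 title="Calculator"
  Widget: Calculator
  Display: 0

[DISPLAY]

                              ┃                      
                              ┃┌───┬───┬───┬───┐     
    ┏━━━━━━━━━━━━━━━━━━━━━━━━━━━━━━━━━━┓ 9 │ ÷ │     
    ┃ Calculator                       ┃───┼───┤     
    ┠──────────────────────────────────┨ 6 │ × │     
    ┃                                 0┃───┴───┘     
    ┃┌───┬───┬───┬───┐                 ┃━━━━━━━━━━━━━
    ┃│ 7 │ 8 │ 9 │ ÷ │                 ┃             
    ┃├───┼───┼───┼───┤                 ┃             
    ┃│ 4 │ 5 │ 6 │ × │                 ┃             
    ┃├───┼───┼───┼───┤                 ┃             
    ┃│ 1 │ 2 │ 3 │ - │                 ┃             
    ┃├───┼───┼───┼───┤                 ┃             
    ┃│ 0 │ . │ = │ + │                 ┃             
    ┃├───┼───┼───┼───┤                 ┃             
    ┃│ C │ MC│ MR│ M+│                 ┃             
    ┃└───┴───┴───┴───┘                 ┃             
    ┃                                  ┃             


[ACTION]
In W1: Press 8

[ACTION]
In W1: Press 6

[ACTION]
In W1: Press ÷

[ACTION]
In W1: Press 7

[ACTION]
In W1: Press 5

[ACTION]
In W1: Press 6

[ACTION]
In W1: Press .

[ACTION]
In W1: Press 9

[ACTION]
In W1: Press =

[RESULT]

                              ┃                      
                              ┃┌───┬───┬───┬───┐     
    ┏━━━━━━━━━━━━━━━━━━━━━━━━━━━━━━━━━━┓ 9 │ ÷ │     
    ┃ Calculator                       ┃───┼───┤     
    ┠──────────────────────────────────┨ 6 │ × │     
    ┃                      0.1136213502┃───┴───┘     
    ┃┌───┬───┬───┬───┐                 ┃━━━━━━━━━━━━━
    ┃│ 7 │ 8 │ 9 │ ÷ │                 ┃             
    ┃├───┼───┼───┼───┤                 ┃             
    ┃│ 4 │ 5 │ 6 │ × │                 ┃             
    ┃├───┼───┼───┼───┤                 ┃             
    ┃│ 1 │ 2 │ 3 │ - │                 ┃             
    ┃├───┼───┼───┼───┤                 ┃             
    ┃│ 0 │ . │ = │ + │                 ┃             
    ┃├───┼───┼───┼───┤                 ┃             
    ┃│ C │ MC│ MR│ M+│                 ┃             
    ┃└───┴───┴───┴───┘                 ┃             
    ┃                                  ┃             


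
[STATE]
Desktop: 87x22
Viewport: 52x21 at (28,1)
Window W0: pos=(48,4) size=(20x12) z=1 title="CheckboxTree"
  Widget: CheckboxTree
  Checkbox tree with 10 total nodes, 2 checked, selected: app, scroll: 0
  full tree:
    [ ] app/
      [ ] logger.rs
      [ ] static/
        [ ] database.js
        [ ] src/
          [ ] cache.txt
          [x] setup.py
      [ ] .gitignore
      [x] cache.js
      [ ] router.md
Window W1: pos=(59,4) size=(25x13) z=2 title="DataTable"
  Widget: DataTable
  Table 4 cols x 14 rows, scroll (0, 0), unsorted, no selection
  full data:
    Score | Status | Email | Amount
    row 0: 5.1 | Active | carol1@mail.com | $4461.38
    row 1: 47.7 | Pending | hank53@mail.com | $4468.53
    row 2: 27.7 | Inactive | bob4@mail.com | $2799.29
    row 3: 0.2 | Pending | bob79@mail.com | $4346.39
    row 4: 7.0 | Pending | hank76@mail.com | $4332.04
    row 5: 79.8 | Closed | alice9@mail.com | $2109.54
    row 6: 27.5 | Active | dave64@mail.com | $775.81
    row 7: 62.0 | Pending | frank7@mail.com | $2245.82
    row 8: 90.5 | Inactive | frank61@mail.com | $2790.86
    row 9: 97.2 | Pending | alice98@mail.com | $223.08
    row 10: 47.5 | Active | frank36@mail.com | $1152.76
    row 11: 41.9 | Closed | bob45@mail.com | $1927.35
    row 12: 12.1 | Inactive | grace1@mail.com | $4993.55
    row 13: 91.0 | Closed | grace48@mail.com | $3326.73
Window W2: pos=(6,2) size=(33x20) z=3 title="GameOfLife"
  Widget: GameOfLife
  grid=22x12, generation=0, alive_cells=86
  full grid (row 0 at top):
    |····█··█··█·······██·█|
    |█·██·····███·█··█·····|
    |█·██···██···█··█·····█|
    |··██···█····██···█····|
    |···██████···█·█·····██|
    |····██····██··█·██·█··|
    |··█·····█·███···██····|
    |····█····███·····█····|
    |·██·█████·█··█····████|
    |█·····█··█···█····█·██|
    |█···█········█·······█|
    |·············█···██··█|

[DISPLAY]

                                                    
━━━━━━━━━━┓                                         
          ┃                                         
──────────┨         ┏━━━━━━━━━━┏━━━━━━━━━━━━━━━━━━━━
          ┃         ┃ CheckboxT┃ DataTable          
█         ┃         ┠──────────┠────────────────────
·         ┃         ┃>[-] app/ ┃Score│Status  │Email
█         ┃         ┃   [ ] log┃─────┼────────┼─────
·         ┃         ┃   [-] sta┃5.1  │Active  │carol
█         ┃         ┃     [ ] d┃47.7 │Pending │hank5
·         ┃         ┃     [-] s┃27.7 │Inactive│bob4@
·         ┃         ┃       [ ]┃0.2  │Pending │bob79
·         ┃         ┃       [x]┃7.0  │Pending │hank7
█         ┃         ┃   [ ] .gi┃79.8 │Closed  │alice
█         ┃         ┗━━━━━━━━━━┃27.5 │Active  │dave6
█         ┃                    ┗━━━━━━━━━━━━━━━━━━━━
█         ┃                                         
          ┃                                         
          ┃                                         
          ┃                                         
━━━━━━━━━━┛                                         


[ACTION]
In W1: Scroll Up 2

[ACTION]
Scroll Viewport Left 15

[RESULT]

                                                    
━━━━━━━━━━━━━━━━━━━━━━━━━┓                          
fLife                    ┃                          
─────────────────────────┨         ┏━━━━━━━━━━┏━━━━━
                         ┃         ┃ CheckboxT┃ Data
·█··█·······██·█         ┃         ┠──────────┠─────
···███·█··█·····         ┃         ┃>[-] app/ ┃Score
·██···█··█·····█         ┃         ┃   [ ] log┃─────
·█····██···█····         ┃         ┃   [-] sta┃5.1  
███···█·█·····██         ┃         ┃     [ ] d┃47.7 
····██··█·██·█··         ┃         ┃     [-] s┃27.7 
··█·███···██····         ┃         ┃       [ ]┃0.2  
···███·····█····         ┃         ┃       [x]┃7.0  
███·█··█····████         ┃         ┃   [ ] .gi┃79.8 
█··█···█····█·██         ┃         ┗━━━━━━━━━━┃27.5 
·······█·······█         ┃                    ┗━━━━━
·······█···██··█         ┃                          
                         ┃                          
                         ┃                          
                         ┃                          
━━━━━━━━━━━━━━━━━━━━━━━━━┛                          


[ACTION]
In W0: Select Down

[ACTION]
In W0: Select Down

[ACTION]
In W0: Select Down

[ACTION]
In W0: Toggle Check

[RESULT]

                                                    
━━━━━━━━━━━━━━━━━━━━━━━━━┓                          
fLife                    ┃                          
─────────────────────────┨         ┏━━━━━━━━━━┏━━━━━
                         ┃         ┃ CheckboxT┃ Data
·█··█·······██·█         ┃         ┠──────────┠─────
···███·█··█·····         ┃         ┃ [-] app/ ┃Score
·██···█··█·····█         ┃         ┃   [ ] log┃─────
·█····██···█····         ┃         ┃   [-] sta┃5.1  
███···█·█·····██         ┃         ┃>    [x] d┃47.7 
····██··█·██·█··         ┃         ┃     [-] s┃27.7 
··█·███···██····         ┃         ┃       [ ]┃0.2  
···███·····█····         ┃         ┃       [x]┃7.0  
███·█··█····████         ┃         ┃   [ ] .gi┃79.8 
█··█···█····█·██         ┃         ┗━━━━━━━━━━┃27.5 
·······█·······█         ┃                    ┗━━━━━
·······█···██··█         ┃                          
                         ┃                          
                         ┃                          
                         ┃                          
━━━━━━━━━━━━━━━━━━━━━━━━━┛                          


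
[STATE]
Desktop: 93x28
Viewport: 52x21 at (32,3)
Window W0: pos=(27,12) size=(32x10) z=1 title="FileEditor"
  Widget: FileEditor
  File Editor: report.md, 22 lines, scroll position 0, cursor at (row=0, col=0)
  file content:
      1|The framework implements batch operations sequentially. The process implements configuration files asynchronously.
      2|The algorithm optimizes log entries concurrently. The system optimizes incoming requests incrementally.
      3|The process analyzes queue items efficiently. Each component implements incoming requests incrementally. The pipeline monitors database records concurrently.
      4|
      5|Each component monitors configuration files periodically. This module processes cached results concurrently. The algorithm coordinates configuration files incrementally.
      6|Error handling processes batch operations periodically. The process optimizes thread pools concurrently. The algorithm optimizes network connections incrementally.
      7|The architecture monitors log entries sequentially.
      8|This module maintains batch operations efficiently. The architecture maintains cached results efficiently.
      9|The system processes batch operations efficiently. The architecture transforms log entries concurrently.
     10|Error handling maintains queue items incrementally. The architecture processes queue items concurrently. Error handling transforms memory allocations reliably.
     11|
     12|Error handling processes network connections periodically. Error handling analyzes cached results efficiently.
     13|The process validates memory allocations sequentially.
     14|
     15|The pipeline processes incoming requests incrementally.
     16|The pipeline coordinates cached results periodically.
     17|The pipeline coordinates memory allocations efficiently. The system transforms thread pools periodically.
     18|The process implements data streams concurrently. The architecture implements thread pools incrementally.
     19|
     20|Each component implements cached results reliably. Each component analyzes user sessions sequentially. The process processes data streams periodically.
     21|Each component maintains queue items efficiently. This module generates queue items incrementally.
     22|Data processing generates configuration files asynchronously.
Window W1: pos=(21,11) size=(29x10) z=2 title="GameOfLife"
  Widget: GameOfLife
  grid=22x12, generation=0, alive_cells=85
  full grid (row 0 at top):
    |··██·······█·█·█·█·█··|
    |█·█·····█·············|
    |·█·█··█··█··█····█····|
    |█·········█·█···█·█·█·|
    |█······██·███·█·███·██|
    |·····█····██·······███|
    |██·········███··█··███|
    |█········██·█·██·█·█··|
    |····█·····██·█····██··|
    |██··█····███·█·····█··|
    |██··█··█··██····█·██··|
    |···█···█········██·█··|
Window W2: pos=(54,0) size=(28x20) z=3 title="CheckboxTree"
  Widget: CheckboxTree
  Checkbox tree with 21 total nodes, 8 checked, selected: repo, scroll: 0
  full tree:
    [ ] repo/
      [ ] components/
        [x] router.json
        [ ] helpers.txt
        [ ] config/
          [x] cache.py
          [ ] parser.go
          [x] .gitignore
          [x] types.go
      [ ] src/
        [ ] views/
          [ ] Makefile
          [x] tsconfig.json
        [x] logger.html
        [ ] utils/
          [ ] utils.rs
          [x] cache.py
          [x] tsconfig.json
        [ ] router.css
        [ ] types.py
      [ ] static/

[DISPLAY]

                      ┃>[-] repo/                ┃  
                      ┃   [-] components/        ┃  
                      ┃     [x] router.json      ┃  
                      ┃     [ ] helpers.txt      ┃  
                      ┃     [-] config/          ┃  
                      ┃       [x] cache.py       ┃  
                      ┃       [ ] parser.go      ┃  
                      ┃       [x] .gitignore     ┃  
━━━━━━━━━━━━━━━━━┓    ┃       [x] types.go       ┃  
e                ┃━━━━┃   [-] src/               ┃  
─────────────────┨    ┃     [-] views/           ┃  
                 ┃────┃       [ ] Makefile       ┃  
█·█···█·█·█·     ┃ts b┃       [x] tsconfig.json  ┃  
███·█·███·██     ┃s lo┃     [x] logger.html      ┃  
██·······███     ┃ueue┃     [-] utils/           ┃  
·███··█··███     ┃    ┃       [ ] utils.rs       ┃  
█·█·██·█·█··     ┃s co┗━━━━━━━━━━━━━━━━━━━━━━━━━━┛  
━━━━━━━━━━━━━━━━━┛es batc▼┃                         
━━━━━━━━━━━━━━━━━━━━━━━━━━┛                         
                                                    
                                                    


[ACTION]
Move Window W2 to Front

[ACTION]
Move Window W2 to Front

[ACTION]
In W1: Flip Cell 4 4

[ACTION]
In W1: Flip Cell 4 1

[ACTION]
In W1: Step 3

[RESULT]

                      ┃>[-] repo/                ┃  
                      ┃   [-] components/        ┃  
                      ┃     [x] router.json      ┃  
                      ┃     [ ] helpers.txt      ┃  
                      ┃     [-] config/          ┃  
                      ┃       [x] cache.py       ┃  
                      ┃       [ ] parser.go      ┃  
                      ┃       [x] .gitignore     ┃  
━━━━━━━━━━━━━━━━━┓    ┃       [x] types.go       ┃  
e                ┃━━━━┃   [-] src/               ┃  
─────────────────┨    ┃     [-] views/           ┃  
                 ┃────┃       [ ] Makefile       ┃  
·····█····█·     ┃ts b┃       [x] tsconfig.json  ┃  
········██··     ┃s lo┃     [x] logger.html      ┃  
············     ┃ueue┃     [-] utils/           ┃  
············     ┃    ┃       [ ] utils.rs       ┃  
····█·██··█·     ┃s co┗━━━━━━━━━━━━━━━━━━━━━━━━━━┛  
━━━━━━━━━━━━━━━━━┛es batc▼┃                         
━━━━━━━━━━━━━━━━━━━━━━━━━━┛                         
                                                    
                                                    


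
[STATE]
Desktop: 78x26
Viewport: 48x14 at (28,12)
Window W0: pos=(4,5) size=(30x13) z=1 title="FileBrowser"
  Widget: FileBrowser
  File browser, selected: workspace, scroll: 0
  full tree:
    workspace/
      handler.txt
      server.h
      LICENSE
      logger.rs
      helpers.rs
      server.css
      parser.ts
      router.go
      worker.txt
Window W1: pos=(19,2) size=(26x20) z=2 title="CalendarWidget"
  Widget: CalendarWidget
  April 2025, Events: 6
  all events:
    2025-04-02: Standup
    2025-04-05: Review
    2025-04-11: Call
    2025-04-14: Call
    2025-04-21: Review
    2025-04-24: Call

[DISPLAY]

                ┃                               
                ┃                               
                ┃                               
                ┃                               
                ┃                               
                ┃                               
                ┃                               
                ┃                               
                ┃                               
━━━━━━━━━━━━━━━━┛                               
                                                
                                                
                                                
                                                


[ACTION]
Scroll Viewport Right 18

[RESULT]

              ┃                                 
              ┃                                 
              ┃                                 
              ┃                                 
              ┃                                 
              ┃                                 
              ┃                                 
              ┃                                 
              ┃                                 
━━━━━━━━━━━━━━┛                                 
                                                
                                                
                                                
                                                


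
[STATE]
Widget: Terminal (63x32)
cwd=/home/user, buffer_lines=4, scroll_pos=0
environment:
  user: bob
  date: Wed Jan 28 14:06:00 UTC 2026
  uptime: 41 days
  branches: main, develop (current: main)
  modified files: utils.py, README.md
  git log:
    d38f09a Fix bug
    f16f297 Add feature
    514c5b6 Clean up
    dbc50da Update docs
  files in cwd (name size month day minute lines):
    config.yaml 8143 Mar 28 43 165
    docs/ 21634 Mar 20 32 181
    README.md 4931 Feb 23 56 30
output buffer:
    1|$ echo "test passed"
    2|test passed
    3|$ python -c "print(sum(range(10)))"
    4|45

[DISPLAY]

$ echo "test passed"                                           
test passed                                                    
$ python -c "print(sum(range(10)))"                            
45                                                             
$ █                                                            
                                                               
                                                               
                                                               
                                                               
                                                               
                                                               
                                                               
                                                               
                                                               
                                                               
                                                               
                                                               
                                                               
                                                               
                                                               
                                                               
                                                               
                                                               
                                                               
                                                               
                                                               
                                                               
                                                               
                                                               
                                                               
                                                               
                                                               


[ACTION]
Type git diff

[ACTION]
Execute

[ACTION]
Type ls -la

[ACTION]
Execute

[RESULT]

$ echo "test passed"                                           
test passed                                                    
$ python -c "print(sum(range(10)))"                            
45                                                             
$ git diff                                                     
diff --git a/main.py b/main.py                                 
--- a/main.py                                                  
+++ b/main.py                                                  
@@ -1,3 +1,4 @@                                                
+# updated                                                     
 import sys                                                    
$ ls -la                                                       
-rw-r--r--  1 bob group     8143 Mar 28 10:43 config.yaml      
drwxr-xr-x  1 bob group    21634 Mar 20 10:32 docs/            
-rw-r--r--  1 bob group     4931 Feb 23 10:56 README.md        
$ █                                                            
                                                               
                                                               
                                                               
                                                               
                                                               
                                                               
                                                               
                                                               
                                                               
                                                               
                                                               
                                                               
                                                               
                                                               
                                                               
                                                               
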